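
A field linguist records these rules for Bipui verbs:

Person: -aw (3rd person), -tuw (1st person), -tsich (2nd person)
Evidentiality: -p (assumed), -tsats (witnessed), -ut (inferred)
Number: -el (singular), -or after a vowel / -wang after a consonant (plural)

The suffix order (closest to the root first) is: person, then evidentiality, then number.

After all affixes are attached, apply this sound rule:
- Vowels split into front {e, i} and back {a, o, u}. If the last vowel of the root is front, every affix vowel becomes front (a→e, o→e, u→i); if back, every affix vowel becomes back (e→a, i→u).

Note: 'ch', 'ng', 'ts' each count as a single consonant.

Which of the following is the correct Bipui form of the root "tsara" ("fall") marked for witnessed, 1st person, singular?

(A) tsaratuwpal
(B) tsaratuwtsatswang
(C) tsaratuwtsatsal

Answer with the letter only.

Attach person 1st person -tuw → tsaratuw.
Attach evidentiality witnessed -tsats → tsaratuwtsats.
Attach number singular -el → tsaratuwtsatsel.
Apply vowel harmony: tsaratuwtsatsel → tsaratuwtsatsal.
So the correct form is tsaratuwtsatsal, option (C).
(A) tsaratuwpal is wrong: it uses assumed instead of witnessed for evidentiality.
(B) tsaratuwtsatswang is wrong: it uses plural instead of singular for number.

C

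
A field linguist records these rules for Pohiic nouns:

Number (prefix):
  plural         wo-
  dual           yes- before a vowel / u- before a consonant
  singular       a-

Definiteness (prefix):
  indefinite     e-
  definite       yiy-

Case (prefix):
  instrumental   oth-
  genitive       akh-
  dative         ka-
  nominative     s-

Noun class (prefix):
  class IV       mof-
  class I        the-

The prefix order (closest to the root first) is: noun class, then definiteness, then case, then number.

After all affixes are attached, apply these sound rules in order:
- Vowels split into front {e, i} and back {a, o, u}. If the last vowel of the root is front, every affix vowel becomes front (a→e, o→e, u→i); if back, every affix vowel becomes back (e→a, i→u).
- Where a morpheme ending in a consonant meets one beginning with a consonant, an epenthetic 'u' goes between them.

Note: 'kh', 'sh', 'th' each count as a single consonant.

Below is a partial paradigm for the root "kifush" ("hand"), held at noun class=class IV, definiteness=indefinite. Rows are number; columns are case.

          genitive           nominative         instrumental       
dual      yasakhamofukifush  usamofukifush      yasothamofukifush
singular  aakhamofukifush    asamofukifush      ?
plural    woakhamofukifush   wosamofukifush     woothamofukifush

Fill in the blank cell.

aothamofukifush

Attach noun class class IV mof- → mofkifush.
Attach definiteness indefinite e- → emofkifush.
Attach case instrumental oth- → othemofkifush.
Attach number singular a- → aothemofkifush.
Apply vowel harmony: aothemofkifush → aothamofkifush.
Apply epenthesis: aothamofkifush → aothamofukifush.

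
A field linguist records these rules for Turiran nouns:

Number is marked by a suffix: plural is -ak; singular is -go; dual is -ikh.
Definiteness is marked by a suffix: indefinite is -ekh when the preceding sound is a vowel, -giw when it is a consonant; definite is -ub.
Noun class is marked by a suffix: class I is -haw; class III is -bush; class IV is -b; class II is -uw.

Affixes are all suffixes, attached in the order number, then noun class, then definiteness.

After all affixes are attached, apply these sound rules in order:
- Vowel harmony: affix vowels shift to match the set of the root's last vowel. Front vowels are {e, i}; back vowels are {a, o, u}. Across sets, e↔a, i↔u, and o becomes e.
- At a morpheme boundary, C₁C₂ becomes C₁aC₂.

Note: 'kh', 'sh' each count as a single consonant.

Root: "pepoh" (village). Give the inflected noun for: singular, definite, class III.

pepohagobushub

Attach number singular -go → pepohgo.
Attach noun class class III -bush → pepohgobush.
Attach definiteness definite -ub → pepohgobushub.
Vowel harmony: no change.
Apply epenthesis: pepohgobushub → pepohagobushub.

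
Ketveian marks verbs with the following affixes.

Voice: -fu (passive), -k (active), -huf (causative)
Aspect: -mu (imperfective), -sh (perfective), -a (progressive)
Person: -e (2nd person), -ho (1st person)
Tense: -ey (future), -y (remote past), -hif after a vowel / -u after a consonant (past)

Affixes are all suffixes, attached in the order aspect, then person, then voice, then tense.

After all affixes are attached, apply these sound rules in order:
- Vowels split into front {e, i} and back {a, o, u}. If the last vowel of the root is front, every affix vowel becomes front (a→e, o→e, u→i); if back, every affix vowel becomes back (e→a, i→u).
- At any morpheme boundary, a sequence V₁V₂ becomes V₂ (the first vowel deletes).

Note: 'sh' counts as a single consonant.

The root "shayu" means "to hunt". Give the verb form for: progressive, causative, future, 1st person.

Attach aspect progressive -a → shayua.
Attach person 1st person -ho → shayuaho.
Attach voice causative -huf → shayuahohuf.
Attach tense future -ey → shayuahohufey.
Apply vowel harmony: shayuahohufey → shayuahohufay.
Apply vowel deletion: shayuahohufay → shayahohufay.

shayahohufay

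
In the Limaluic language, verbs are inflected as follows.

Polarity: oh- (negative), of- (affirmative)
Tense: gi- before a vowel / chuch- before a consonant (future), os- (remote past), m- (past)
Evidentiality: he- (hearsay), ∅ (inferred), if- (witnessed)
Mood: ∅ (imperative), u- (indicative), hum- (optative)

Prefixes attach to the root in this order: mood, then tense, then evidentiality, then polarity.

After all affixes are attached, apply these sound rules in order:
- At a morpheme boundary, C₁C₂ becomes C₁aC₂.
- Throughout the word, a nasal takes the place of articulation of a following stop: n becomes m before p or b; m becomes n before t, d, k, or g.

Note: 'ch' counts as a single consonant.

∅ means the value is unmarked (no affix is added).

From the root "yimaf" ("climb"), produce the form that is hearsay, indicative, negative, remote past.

Attach mood indicative u- → uyimaf.
Attach tense remote past os- → osuyimaf.
Attach evidentiality hearsay he- → heosuyimaf.
Attach polarity negative oh- → ohheosuyimaf.
Apply epenthesis: ohheosuyimaf → ohaheosuyimaf.
Nasal assimilation: no change.

ohaheosuyimaf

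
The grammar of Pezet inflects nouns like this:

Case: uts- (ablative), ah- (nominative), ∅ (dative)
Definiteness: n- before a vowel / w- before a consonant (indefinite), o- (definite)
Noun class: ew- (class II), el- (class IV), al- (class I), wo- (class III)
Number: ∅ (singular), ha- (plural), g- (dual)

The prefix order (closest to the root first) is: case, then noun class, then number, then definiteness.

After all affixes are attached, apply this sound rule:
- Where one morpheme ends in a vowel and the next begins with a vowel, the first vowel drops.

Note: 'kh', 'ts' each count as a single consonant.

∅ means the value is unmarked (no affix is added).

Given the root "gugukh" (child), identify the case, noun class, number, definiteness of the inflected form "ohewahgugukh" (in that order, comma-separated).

nominative, class II, plural, definite

Segment: o-ha-ew-ah-gugukh.
case: ah- → nominative.
noun class: ew- → class II.
number: ha- → plural.
definiteness: o- → definite.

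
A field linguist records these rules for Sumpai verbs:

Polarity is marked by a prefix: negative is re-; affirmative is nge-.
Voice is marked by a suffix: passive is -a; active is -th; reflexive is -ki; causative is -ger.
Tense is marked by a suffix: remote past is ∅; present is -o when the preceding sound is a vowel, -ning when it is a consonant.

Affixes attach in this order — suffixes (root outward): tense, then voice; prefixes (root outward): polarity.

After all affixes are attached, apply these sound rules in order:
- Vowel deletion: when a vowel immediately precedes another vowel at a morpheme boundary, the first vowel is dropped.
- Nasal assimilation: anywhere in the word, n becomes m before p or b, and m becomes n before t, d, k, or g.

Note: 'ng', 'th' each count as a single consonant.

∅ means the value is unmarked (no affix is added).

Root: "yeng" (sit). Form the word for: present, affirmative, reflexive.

Attach tense present -ning (after consonant 'ng') → yengning.
Attach polarity affirmative nge- → ngeyengning.
Attach voice reflexive -ki → ngeyengningki.
Vowel deletion: no change.
Nasal assimilation: no change.

ngeyengningki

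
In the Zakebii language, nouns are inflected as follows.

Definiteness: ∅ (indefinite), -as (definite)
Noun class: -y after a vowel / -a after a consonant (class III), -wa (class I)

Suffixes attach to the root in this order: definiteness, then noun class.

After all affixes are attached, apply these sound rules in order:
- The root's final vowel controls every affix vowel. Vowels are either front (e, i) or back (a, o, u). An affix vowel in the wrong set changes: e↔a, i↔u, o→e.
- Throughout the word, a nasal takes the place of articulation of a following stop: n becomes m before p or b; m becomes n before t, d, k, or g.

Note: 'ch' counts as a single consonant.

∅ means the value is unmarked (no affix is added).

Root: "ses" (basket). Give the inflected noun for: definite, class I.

Attach definiteness definite -as → sesas.
Attach noun class class I -wa → sesaswa.
Apply vowel harmony: sesaswa → seseswe.
Nasal assimilation: no change.

seseswe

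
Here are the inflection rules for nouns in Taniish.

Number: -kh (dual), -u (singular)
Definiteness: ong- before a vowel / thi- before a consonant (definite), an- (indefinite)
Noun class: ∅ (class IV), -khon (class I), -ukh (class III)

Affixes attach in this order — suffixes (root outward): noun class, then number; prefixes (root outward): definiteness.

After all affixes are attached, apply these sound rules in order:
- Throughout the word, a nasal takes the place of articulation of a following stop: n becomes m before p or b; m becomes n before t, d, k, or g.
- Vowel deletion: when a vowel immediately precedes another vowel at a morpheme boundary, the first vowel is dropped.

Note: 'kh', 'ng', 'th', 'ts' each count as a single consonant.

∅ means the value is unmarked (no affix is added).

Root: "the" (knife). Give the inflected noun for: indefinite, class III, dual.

anthukhkh

Attach definiteness indefinite an- → anthe.
Attach noun class class III -ukh → antheukh.
Attach number dual -kh → antheukhkh.
Nasal assimilation: no change.
Apply vowel deletion: antheukhkh → anthukhkh.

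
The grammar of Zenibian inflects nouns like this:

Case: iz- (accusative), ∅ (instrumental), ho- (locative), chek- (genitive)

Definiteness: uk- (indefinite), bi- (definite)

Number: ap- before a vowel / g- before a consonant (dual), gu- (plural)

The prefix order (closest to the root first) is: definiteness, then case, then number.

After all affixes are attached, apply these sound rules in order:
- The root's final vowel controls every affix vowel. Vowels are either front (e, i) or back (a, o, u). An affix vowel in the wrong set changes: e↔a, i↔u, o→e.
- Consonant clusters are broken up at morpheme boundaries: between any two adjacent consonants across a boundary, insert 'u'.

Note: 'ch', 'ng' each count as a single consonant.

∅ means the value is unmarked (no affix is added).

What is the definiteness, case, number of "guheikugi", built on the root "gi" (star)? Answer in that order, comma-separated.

indefinite, locative, dual

Segment: g-ho-uk-gi.
definiteness: uk- → indefinite.
case: ho- → locative.
number: ap/g- → dual.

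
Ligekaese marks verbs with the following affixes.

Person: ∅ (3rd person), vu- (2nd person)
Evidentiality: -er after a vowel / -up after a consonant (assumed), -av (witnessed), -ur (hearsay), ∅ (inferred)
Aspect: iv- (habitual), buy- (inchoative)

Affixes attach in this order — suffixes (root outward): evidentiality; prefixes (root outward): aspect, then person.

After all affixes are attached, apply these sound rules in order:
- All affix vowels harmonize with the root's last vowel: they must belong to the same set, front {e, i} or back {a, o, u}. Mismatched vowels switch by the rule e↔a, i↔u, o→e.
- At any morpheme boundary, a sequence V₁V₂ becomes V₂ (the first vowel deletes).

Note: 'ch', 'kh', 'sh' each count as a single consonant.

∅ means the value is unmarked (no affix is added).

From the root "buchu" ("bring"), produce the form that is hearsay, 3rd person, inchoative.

Attach aspect inchoative buy- → buybuchu.
person = 3rd person: zero marking, form stays buybuchu.
Attach evidentiality hearsay -ur → buybuchuur.
Vowel harmony: no change.
Apply vowel deletion: buybuchuur → buybuchur.

buybuchur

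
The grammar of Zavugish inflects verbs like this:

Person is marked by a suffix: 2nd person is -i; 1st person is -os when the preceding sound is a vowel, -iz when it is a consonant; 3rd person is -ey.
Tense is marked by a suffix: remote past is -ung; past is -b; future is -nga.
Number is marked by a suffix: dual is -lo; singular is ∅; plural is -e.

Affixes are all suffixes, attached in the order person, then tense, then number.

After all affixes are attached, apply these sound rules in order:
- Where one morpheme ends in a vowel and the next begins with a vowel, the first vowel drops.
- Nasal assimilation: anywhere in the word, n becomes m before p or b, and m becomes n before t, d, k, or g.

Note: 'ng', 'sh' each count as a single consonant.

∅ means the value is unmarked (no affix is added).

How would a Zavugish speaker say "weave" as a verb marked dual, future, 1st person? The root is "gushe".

Attach person 1st person -os (after vowel 'e') → gusheos.
Attach tense future -nga → gusheosnga.
Attach number dual -lo → gusheosngalo.
Apply vowel deletion: gusheosngalo → gushosngalo.
Nasal assimilation: no change.

gushosngalo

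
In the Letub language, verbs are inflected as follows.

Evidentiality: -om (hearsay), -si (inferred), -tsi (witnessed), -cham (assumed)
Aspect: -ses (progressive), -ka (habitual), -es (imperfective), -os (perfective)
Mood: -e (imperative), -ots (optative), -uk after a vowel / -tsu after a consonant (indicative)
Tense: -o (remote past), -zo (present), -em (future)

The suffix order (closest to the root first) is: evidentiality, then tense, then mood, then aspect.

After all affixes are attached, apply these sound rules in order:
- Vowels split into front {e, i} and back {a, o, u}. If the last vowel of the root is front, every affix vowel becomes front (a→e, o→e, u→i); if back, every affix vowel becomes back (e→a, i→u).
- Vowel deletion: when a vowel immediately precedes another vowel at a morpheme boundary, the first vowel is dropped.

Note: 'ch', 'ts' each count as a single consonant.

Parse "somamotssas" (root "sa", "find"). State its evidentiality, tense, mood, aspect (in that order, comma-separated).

hearsay, future, optative, progressive

Segment: sa-om-em-ots-ses.
evidentiality: -om → hearsay.
tense: -em → future.
mood: -ots → optative.
aspect: -ses → progressive.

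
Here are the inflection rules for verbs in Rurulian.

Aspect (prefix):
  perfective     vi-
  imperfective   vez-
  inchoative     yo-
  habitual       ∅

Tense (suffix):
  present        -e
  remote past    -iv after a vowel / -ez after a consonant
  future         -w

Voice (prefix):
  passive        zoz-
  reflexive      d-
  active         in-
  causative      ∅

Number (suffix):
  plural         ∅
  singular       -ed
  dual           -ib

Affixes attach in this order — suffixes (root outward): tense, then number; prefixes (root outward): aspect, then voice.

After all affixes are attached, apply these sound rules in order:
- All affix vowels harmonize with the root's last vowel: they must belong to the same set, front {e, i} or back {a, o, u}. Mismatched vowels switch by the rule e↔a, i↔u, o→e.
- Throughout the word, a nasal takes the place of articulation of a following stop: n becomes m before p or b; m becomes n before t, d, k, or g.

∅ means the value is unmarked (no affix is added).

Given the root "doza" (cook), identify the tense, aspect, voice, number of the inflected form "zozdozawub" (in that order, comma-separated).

future, habitual, passive, dual

Segment: zoz-doza-w-ib.
tense: -w → future.
aspect: ∅ → habitual.
voice: zoz- → passive.
number: -ib → dual.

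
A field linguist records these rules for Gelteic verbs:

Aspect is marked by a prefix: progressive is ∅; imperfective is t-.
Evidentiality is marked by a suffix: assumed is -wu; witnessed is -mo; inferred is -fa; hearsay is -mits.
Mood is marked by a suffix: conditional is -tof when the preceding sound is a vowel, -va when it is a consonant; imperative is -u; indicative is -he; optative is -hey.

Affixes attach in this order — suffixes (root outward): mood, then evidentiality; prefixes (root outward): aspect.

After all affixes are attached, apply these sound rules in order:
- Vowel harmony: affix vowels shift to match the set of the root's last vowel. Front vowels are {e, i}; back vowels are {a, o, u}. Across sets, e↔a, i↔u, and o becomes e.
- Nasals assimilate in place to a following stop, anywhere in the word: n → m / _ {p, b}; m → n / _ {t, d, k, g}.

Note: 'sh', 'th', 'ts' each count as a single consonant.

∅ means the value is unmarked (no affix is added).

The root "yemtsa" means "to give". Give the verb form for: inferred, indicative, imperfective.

tyemtsahafa

Attach aspect imperfective t- → tyemtsa.
Attach mood indicative -he → tyemtsahe.
Attach evidentiality inferred -fa → tyemtsahefa.
Apply vowel harmony: tyemtsahefa → tyemtsahafa.
Nasal assimilation: no change.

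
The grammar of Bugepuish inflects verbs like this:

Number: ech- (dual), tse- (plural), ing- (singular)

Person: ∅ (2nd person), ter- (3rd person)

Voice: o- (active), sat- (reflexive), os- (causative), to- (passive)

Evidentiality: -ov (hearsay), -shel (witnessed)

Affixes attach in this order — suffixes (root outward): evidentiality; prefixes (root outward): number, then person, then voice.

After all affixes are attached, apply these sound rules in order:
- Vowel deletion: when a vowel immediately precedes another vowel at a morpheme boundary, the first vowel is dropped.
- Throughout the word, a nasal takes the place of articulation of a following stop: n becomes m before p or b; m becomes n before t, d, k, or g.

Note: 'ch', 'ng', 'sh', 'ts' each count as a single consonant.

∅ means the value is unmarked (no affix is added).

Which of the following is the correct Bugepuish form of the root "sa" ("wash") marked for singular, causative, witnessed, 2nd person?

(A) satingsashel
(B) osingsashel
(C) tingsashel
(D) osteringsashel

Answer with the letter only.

B

Attach evidentiality witnessed -shel → sashel.
Attach number singular ing- → ingsashel.
person = 2nd person: zero marking, form stays ingsashel.
Attach voice causative os- → osingsashel.
Vowel deletion: no change.
Nasal assimilation: no change.
So the correct form is osingsashel, option (B).
(D) osteringsashel is wrong: it uses 3rd person instead of 2nd person for person.
(C) tingsashel is wrong: it uses passive instead of causative for voice.
(A) satingsashel is wrong: it uses reflexive instead of causative for voice.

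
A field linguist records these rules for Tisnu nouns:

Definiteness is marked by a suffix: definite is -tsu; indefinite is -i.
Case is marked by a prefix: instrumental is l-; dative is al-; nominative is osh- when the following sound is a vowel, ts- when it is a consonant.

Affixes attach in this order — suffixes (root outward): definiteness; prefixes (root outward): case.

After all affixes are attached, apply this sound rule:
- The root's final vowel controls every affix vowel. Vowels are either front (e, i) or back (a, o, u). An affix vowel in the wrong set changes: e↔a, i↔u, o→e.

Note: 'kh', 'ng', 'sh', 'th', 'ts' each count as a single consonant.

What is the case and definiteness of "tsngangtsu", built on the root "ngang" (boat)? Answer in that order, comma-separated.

Segment: ts-ngang-tsu.
case: osh/ts- → nominative.
definiteness: -tsu → definite.

nominative, definite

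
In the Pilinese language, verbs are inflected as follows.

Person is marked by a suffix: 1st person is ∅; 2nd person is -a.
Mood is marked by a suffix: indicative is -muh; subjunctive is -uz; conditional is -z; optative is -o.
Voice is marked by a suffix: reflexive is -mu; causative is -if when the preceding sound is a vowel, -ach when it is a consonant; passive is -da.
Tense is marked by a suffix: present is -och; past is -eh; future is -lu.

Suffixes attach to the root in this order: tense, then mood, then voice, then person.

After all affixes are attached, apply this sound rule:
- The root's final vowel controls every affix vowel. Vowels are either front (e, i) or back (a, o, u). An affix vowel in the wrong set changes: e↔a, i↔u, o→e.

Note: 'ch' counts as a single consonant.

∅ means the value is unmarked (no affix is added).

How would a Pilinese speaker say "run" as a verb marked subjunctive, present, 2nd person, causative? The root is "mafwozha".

Attach tense present -och → mafwozhaoch.
Attach mood subjunctive -uz → mafwozhaochuz.
Attach voice causative -ach (after consonant 'z') → mafwozhaochuzach.
Attach person 2nd person -a → mafwozhaochuzacha.
Vowel harmony: no change.

mafwozhaochuzacha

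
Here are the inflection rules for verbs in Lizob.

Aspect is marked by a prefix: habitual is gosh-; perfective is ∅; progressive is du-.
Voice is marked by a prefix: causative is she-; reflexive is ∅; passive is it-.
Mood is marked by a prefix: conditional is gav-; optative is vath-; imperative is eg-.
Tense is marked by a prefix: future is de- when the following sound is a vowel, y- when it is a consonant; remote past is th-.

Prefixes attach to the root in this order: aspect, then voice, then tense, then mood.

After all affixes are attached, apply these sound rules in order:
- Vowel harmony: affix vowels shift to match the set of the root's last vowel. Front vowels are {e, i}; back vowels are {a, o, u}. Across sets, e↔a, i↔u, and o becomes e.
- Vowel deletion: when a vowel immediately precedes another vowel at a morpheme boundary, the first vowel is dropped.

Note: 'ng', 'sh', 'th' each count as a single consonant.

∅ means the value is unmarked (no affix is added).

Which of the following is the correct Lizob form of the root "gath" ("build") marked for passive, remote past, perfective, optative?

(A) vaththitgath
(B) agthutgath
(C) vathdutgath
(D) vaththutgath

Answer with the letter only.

D

aspect = perfective: zero marking, form stays gath.
Attach voice passive it- → itgath.
Attach tense remote past th- → thitgath.
Attach mood optative vath- → vaththitgath.
Apply vowel harmony: vaththitgath → vaththutgath.
Vowel deletion: no change.
So the correct form is vaththutgath, option (D).
(B) agthutgath is wrong: it uses imperative instead of optative for mood.
(A) vaththitgath is wrong: it fails to apply the sound rule(s).
(C) vathdutgath is wrong: it uses future instead of remote past for tense.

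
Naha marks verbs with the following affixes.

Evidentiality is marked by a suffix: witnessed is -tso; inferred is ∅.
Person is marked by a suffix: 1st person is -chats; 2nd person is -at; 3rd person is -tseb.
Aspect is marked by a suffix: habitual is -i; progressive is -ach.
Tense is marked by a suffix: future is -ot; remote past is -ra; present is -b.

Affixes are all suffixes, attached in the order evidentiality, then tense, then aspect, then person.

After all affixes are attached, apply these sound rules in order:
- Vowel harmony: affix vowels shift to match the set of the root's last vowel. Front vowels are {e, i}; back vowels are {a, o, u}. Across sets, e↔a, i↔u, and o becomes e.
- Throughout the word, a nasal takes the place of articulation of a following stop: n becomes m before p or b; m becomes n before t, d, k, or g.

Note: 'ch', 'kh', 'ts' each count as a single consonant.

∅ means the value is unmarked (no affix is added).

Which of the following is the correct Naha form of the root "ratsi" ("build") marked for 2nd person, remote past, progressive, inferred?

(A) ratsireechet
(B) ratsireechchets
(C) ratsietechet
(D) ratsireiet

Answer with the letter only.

A

evidentiality = inferred: zero marking, form stays ratsi.
Attach tense remote past -ra → ratsira.
Attach aspect progressive -ach → ratsiraach.
Attach person 2nd person -at → ratsiraachat.
Apply vowel harmony: ratsiraachat → ratsireechet.
Nasal assimilation: no change.
So the correct form is ratsireechet, option (A).
(D) ratsireiet is wrong: it uses habitual instead of progressive for aspect.
(B) ratsireechchets is wrong: it uses 1st person instead of 2nd person for person.
(C) ratsietechet is wrong: it uses future instead of remote past for tense.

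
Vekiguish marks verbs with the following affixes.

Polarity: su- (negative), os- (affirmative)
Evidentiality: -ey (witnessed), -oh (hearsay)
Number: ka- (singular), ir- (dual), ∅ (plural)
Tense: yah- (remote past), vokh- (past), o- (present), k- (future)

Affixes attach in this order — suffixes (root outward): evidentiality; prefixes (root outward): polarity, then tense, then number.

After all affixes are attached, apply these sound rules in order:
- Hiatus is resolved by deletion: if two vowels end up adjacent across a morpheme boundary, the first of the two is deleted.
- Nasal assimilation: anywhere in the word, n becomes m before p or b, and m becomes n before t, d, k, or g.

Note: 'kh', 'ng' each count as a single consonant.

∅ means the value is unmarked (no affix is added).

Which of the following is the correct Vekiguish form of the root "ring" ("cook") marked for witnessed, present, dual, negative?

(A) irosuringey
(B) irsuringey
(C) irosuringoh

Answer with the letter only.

Attach polarity negative su- → suring.
Attach evidentiality witnessed -ey → suringey.
Attach tense present o- → osuringey.
Attach number dual ir- → irosuringey.
Vowel deletion: no change.
Nasal assimilation: no change.
So the correct form is irosuringey, option (A).
(B) irsuringey is wrong: it has the affixes in the wrong order.
(C) irosuringoh is wrong: it uses hearsay instead of witnessed for evidentiality.

A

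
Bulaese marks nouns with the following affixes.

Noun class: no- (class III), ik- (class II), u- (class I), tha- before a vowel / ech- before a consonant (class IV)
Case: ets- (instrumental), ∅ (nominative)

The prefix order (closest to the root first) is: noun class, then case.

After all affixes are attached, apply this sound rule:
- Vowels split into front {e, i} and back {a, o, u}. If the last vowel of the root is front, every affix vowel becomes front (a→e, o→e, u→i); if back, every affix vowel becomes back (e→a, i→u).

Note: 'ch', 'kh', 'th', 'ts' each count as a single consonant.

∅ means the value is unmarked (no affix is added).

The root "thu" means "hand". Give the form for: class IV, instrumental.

atsachthu

Attach noun class class IV ech- (before consonant 'th') → echthu.
Attach case instrumental ets- → etsechthu.
Apply vowel harmony: etsechthu → atsachthu.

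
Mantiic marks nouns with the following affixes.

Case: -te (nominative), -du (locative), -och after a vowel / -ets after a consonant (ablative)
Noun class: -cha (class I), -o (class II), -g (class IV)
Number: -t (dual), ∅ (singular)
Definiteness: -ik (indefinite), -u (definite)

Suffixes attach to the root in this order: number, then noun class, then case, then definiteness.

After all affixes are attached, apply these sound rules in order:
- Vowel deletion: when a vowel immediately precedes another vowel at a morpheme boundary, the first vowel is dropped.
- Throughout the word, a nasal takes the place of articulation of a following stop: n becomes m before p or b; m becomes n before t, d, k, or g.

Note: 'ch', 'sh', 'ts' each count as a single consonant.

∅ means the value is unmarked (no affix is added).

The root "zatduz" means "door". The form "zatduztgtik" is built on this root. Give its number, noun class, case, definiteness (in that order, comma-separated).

Segment: zatduz-t-g-te-ik.
number: -t → dual.
noun class: -g → class IV.
case: -te → nominative.
definiteness: -ik → indefinite.

dual, class IV, nominative, indefinite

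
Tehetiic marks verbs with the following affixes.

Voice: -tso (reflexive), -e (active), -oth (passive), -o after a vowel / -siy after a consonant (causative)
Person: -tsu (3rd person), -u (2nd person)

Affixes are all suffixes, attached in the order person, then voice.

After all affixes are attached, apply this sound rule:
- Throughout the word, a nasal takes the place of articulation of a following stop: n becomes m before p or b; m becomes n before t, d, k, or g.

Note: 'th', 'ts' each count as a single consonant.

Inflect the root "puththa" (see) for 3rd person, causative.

puththatsuo

Attach person 3rd person -tsu → puththatsu.
Attach voice causative -o (after vowel 'u') → puththatsuo.
Nasal assimilation: no change.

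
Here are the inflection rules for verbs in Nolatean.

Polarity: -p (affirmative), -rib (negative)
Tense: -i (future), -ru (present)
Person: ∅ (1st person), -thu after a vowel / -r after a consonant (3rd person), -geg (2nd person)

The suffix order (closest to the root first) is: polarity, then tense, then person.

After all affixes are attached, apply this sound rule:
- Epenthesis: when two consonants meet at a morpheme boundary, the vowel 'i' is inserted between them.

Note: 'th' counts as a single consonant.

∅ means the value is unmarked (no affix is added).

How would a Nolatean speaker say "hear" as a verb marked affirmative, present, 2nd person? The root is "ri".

ripirugeg

Attach polarity affirmative -p → rip.
Attach tense present -ru → ripru.
Attach person 2nd person -geg → riprugeg.
Apply epenthesis: riprugeg → ripirugeg.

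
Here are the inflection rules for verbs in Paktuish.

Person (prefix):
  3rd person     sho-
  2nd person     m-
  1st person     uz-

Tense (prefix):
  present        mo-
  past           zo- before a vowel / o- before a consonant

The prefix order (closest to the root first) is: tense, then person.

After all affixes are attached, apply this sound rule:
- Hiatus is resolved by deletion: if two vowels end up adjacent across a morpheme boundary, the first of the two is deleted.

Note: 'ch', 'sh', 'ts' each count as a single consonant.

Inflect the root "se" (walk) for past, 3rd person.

shose

Attach tense past o- (before consonant 's') → ose.
Attach person 3rd person sho- → shoose.
Apply vowel deletion: shoose → shose.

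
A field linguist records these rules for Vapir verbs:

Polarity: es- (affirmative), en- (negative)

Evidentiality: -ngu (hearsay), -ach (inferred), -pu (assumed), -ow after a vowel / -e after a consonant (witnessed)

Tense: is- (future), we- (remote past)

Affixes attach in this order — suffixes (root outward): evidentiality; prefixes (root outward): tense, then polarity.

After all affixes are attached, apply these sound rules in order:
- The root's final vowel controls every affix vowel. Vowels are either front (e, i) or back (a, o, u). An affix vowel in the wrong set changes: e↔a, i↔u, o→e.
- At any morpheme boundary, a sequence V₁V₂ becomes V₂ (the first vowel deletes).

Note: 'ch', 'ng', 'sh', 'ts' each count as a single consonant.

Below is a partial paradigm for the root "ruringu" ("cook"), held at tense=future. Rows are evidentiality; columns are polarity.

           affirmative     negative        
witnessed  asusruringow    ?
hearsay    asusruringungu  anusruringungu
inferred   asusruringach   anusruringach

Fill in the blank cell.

anusruringow

Attach evidentiality witnessed -ow (after vowel 'u') → ruringuow.
Attach tense future is- → isruringuow.
Attach polarity negative en- → enisruringuow.
Apply vowel harmony: enisruringuow → anusruringuow.
Apply vowel deletion: anusruringuow → anusruringow.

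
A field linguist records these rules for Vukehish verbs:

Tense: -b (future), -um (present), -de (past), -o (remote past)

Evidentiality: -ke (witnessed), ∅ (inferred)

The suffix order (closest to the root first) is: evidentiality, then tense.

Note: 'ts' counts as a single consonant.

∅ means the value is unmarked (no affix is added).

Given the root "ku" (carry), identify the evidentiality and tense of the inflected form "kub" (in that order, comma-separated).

Segment: ku-b.
evidentiality: ∅ → inferred.
tense: -b → future.

inferred, future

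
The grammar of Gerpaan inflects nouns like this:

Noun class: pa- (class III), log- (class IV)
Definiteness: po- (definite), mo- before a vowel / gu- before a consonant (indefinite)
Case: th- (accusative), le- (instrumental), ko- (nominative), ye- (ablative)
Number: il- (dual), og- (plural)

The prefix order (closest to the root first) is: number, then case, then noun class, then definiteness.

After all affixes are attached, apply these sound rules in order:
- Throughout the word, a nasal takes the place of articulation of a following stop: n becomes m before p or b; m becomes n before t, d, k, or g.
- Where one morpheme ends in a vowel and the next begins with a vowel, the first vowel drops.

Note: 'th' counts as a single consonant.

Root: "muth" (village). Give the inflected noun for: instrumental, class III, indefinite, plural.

gupalogmuth

Attach number plural og- → ogmuth.
Attach case instrumental le- → leogmuth.
Attach noun class class III pa- → paleogmuth.
Attach definiteness indefinite gu- (before consonant 'p') → gupaleogmuth.
Nasal assimilation: no change.
Apply vowel deletion: gupaleogmuth → gupalogmuth.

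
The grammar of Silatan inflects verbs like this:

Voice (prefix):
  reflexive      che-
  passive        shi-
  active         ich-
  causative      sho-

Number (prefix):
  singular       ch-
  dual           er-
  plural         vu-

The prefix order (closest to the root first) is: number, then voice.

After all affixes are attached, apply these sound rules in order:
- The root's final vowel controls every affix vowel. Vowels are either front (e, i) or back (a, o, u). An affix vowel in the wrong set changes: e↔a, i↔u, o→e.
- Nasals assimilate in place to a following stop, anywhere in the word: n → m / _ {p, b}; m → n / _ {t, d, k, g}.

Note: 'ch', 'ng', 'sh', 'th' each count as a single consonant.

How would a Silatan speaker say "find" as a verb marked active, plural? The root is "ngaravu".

uchvungaravu

Attach number plural vu- → vungaravu.
Attach voice active ich- → ichvungaravu.
Apply vowel harmony: ichvungaravu → uchvungaravu.
Nasal assimilation: no change.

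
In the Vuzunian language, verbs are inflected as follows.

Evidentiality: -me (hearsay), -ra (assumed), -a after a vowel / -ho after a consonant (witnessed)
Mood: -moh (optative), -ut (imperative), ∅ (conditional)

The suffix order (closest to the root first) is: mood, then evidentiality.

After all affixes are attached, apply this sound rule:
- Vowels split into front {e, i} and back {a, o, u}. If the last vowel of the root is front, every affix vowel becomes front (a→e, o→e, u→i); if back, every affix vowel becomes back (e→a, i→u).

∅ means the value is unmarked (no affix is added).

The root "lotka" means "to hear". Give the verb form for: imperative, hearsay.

lotkautma

Attach mood imperative -ut → lotkaut.
Attach evidentiality hearsay -me → lotkautme.
Apply vowel harmony: lotkautme → lotkautma.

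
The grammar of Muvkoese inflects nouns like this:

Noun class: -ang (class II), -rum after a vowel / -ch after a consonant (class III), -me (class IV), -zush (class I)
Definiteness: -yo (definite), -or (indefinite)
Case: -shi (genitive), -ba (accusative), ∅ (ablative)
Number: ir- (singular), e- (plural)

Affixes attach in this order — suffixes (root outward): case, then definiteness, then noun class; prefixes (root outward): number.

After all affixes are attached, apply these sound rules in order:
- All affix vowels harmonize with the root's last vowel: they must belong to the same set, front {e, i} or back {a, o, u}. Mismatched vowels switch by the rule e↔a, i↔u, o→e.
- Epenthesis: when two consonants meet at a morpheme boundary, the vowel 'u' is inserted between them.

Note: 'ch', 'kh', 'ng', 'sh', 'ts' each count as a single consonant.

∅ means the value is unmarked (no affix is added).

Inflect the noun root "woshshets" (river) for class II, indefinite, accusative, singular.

iruwoshshetsubeereng

Attach case accusative -ba → woshshetsba.
Attach definiteness indefinite -or → woshshetsbaor.
Attach number singular ir- → irwoshshetsbaor.
Attach noun class class II -ang → irwoshshetsbaorang.
Apply vowel harmony: irwoshshetsbaorang → irwoshshetsbeereng.
Apply epenthesis: irwoshshetsbeereng → iruwoshshetsubeereng.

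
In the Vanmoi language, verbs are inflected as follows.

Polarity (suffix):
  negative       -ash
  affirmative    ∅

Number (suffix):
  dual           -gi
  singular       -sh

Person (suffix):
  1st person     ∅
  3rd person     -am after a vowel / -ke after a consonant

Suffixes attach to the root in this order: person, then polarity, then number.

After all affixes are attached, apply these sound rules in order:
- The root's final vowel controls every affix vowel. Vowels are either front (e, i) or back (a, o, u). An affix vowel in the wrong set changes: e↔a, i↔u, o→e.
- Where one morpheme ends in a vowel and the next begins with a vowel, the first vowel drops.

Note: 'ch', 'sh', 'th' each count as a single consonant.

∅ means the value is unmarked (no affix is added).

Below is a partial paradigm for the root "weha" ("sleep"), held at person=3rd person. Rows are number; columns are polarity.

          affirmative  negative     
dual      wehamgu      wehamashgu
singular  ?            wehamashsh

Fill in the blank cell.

Attach person 3rd person -am (after vowel 'a') → wehaam.
polarity = affirmative: zero marking, form stays wehaam.
Attach number singular -sh → wehaamsh.
Vowel harmony: no change.
Apply vowel deletion: wehaamsh → wehamsh.

wehamsh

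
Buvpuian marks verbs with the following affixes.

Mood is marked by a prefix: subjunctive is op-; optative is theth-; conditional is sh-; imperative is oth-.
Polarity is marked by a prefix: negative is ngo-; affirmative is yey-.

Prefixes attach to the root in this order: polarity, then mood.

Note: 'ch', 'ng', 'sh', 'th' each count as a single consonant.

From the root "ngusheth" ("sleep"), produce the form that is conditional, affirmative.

Attach polarity affirmative yey- → yeyngusheth.
Attach mood conditional sh- → shyeyngusheth.

shyeyngusheth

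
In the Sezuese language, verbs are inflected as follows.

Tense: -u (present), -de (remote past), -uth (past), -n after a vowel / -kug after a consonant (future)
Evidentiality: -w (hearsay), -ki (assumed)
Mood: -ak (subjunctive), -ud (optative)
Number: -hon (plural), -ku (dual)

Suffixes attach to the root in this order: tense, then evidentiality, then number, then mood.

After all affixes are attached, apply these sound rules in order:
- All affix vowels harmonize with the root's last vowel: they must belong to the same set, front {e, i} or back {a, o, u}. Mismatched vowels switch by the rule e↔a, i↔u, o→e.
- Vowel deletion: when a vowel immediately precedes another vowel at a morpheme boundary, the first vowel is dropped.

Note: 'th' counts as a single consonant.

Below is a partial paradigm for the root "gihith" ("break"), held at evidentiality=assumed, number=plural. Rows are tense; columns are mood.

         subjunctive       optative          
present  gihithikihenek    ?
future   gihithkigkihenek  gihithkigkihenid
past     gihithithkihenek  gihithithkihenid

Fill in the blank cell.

Attach tense present -u → gihithu.
Attach evidentiality assumed -ki → gihithuki.
Attach number plural -hon → gihithukihon.
Attach mood optative -ud → gihithukihonud.
Apply vowel harmony: gihithukihonud → gihithikihenid.
Vowel deletion: no change.

gihithikihenid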